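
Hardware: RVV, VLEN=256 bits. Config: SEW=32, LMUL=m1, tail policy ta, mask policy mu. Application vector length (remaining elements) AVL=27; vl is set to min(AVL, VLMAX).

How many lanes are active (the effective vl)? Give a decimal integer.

VLMAX = VLEN×LMUL/SEW = 256×1/32 = 8
vl = min(AVL, VLMAX) = min(27, 8) = 8

vl = 8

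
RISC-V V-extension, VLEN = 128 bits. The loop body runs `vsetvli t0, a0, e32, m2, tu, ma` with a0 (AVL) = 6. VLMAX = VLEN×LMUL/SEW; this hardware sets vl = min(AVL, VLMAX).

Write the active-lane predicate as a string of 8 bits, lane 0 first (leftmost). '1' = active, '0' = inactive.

predicate = 11111100

lanes per group: 128·2/32 = 8
vl = min(AVL, VLMAX) = min(6, 8) = 6
bits (lane 0 leftmost): 11111100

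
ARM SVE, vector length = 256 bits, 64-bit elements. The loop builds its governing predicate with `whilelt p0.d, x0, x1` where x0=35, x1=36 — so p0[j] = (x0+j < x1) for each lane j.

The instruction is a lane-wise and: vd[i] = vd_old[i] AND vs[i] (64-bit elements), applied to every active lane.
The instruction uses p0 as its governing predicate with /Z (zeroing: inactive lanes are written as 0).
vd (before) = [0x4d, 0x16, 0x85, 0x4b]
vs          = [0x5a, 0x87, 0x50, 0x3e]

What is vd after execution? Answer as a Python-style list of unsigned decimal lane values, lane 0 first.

vd = [72, 0, 0, 0]

lane count: 256 div 64 = 4
p0[j] = (35+j < 36); true for j=0..0 → 1 lanes set
lane  0: and(0x4d,0x5a) ⇒ 0x48
lane  1: tail/zero ⇒ 0x00
lane  2: tail/zero ⇒ 0x00
lane  3: tail/zero ⇒ 0x00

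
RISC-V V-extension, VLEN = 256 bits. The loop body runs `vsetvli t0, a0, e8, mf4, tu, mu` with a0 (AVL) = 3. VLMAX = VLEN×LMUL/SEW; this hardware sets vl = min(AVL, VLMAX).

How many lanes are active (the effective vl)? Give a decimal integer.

vl = 3

VLMAX = VLEN×LMUL/SEW = 256×1/4/8 = 8
vl = min(AVL, VLMAX) = min(3, 8) = 3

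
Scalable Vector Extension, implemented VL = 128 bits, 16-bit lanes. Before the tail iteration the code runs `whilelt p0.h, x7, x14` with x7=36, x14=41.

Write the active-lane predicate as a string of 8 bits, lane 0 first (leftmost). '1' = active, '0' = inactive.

predicate = 11111000

128-bit reg / 16-bit elem → 8 lanes
p0[j] = (36+j < 41); true for j=0..4 → 5 lanes set
bits (lane 0 leftmost): 11111000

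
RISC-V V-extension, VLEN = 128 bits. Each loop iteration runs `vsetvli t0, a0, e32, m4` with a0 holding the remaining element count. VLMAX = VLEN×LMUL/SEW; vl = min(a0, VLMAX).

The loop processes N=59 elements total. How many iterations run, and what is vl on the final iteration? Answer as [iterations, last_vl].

[iterations, last_vl] = [4, 11]

lanes per group: 128·4/32 = 16
N=59: ⌈59/16⌉ = 4 iters; last vl = 59 − 3×16 = 11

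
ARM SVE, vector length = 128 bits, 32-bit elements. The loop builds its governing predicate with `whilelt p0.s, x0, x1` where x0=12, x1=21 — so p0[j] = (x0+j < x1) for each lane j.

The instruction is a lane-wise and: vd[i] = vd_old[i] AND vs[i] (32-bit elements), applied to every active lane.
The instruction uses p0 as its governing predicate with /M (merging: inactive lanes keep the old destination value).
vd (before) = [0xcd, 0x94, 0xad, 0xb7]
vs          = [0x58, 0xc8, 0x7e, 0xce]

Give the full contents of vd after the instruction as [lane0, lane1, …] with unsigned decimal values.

vd = [72, 128, 44, 134]

lane count: 128 div 32 = 4
p0[j] = (12+j < 21); true for j=0..3 → 4 lanes set
  i=0: and(0xcd,0x58) → 72
  i=1: and(0x94,0xc8) → 128
  i=2: and(0xad,0x7e) → 44
  i=3: and(0xb7,0xce) → 134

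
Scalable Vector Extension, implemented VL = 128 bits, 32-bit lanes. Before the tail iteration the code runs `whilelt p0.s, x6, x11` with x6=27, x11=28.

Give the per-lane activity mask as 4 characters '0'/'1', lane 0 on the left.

lane count: 128 div 32 = 4
active while 27+j < 28, i.e. j ∈ [0,1) capped at 4 ⇒ 1
bits (lane 0 leftmost): 1000

predicate = 1000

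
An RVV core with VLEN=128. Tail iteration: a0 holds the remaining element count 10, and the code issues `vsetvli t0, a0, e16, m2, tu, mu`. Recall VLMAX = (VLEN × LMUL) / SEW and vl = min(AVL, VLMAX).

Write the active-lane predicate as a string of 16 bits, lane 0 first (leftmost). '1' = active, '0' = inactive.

VLMAX = VLEN×LMUL/SEW = 128×2/16 = 16
vl = min(AVL, VLMAX) = min(10, 16) = 10
bits (lane 0 leftmost): 1111111111000000

predicate = 1111111111000000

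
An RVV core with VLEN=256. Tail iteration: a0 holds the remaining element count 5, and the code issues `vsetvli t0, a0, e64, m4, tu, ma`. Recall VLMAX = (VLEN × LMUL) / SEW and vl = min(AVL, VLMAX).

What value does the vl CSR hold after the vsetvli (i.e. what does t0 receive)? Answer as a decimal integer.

vl = 5

VLMAX = VLEN×LMUL/SEW = 256×4/64 = 16
AVL=5 ≤ VLMAX=16, so vl = 5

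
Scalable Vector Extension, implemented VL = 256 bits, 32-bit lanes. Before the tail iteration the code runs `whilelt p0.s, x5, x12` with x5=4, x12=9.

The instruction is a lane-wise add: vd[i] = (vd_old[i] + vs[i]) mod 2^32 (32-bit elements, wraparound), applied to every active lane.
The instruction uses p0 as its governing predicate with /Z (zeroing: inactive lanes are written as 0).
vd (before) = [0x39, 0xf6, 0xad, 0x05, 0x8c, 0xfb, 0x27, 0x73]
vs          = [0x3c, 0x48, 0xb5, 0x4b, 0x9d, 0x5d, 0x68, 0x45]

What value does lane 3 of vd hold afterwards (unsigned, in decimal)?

vd[3] = 80

lane count: 256 div 32 = 8
active while 4+j < 9, i.e. j ∈ [0,5) capped at 8 ⇒ 5
  i=0: add(0x39,0x3c) → 117
  i=1: add(0xf6,0x48) → 318
  i=2: add(0xad,0xb5) → 354
  i=3: add(0x05,0x4b) → 80
  i=4: add(0x8c,0x9d) → 297
  i=5: tail/zero → 0
  i=6: tail/zero → 0
  i=7: tail/zero → 0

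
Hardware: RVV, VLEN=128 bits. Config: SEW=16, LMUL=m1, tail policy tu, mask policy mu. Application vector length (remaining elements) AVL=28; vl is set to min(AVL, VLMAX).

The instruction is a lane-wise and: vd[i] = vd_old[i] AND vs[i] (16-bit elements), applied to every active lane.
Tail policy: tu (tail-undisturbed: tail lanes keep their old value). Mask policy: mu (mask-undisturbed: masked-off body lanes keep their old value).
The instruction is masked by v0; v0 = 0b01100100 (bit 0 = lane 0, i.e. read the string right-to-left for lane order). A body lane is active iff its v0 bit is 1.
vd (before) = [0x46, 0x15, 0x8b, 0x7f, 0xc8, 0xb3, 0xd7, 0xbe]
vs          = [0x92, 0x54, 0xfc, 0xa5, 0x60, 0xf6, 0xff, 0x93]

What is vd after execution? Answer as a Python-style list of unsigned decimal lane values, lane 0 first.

VLMAX = (128 × 1) / 16 = 8 lanes
AVL=28 > VLMAX=8, so vl = 8
lane  0: mask-off/keep ⇒ 0x46
lane  1: mask-off/keep ⇒ 0x15
lane  2: and(0x8b,0xfc) ⇒ 0x88
lane  3: mask-off/keep ⇒ 0x7f
lane  4: mask-off/keep ⇒ 0xc8
lane  5: and(0xb3,0xf6) ⇒ 0xb2
lane  6: and(0xd7,0xff) ⇒ 0xd7
lane  7: mask-off/keep ⇒ 0xbe

vd = [70, 21, 136, 127, 200, 178, 215, 190]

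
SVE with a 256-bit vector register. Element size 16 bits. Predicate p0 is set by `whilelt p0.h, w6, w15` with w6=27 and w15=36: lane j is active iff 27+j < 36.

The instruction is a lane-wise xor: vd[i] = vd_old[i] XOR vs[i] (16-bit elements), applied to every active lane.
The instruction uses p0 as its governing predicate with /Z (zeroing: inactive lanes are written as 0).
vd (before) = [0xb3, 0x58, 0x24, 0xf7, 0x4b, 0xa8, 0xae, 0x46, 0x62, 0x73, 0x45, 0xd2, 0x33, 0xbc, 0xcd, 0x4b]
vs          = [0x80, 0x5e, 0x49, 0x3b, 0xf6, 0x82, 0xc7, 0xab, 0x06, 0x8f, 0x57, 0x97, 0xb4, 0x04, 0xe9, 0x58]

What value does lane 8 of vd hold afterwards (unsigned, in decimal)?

vd[8] = 100

256-bit reg / 16-bit elem → 16 lanes
whilelt: lane j active iff 27+j < 36 → j < 9 → 9 active
  i=0: xor(0xb3,0x80) → 51
  i=1: xor(0x58,0x5e) → 6
  i=2: xor(0x24,0x49) → 109
  i=3: xor(0xf7,0x3b) → 204
  i=4: xor(0x4b,0xf6) → 189
  i=5: xor(0xa8,0x82) → 42
  i=6: xor(0xae,0xc7) → 105
  i=7: xor(0x46,0xab) → 237
  i=8: xor(0x62,0x06) → 100
  i=9: tail/zero → 0
  i=10: tail/zero → 0
  i=11: tail/zero → 0
  i=12: tail/zero → 0
  i=13: tail/zero → 0
  i=14: tail/zero → 0
  i=15: tail/zero → 0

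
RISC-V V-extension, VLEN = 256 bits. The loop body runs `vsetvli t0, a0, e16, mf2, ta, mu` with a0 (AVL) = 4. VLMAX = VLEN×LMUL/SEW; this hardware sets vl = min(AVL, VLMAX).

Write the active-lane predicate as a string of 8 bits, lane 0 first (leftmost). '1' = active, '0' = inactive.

predicate = 11110000

VLMAX = VLEN×LMUL/SEW = 256×1/2/16 = 8
vl ← min(4, 8) = 4
bits (lane 0 leftmost): 11110000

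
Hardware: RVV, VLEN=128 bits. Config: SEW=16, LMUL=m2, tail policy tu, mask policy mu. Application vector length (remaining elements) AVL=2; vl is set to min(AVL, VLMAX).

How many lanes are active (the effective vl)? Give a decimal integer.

vl = 2

VLMAX = VLEN×LMUL/SEW = 128×2/16 = 16
vl ← min(2, 16) = 2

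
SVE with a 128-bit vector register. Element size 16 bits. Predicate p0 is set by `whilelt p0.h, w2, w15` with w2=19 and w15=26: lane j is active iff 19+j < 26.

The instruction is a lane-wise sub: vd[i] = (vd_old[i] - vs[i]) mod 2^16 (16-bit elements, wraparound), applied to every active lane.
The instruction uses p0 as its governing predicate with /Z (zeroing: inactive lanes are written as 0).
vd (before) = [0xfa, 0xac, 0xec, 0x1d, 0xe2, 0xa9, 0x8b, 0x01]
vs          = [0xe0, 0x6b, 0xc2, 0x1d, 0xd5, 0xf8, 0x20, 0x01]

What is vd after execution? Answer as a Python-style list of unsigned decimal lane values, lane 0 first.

128-bit reg / 16-bit elem → 8 lanes
active while 19+j < 26, i.e. j ∈ [0,7) capped at 8 ⇒ 7
  i=0: sub(0xfa,0xe0) → 26
  i=1: sub(0xac,0x6b) → 65
  i=2: sub(0xec,0xc2) → 42
  i=3: sub(0x1d,0x1d) → 0
  i=4: sub(0xe2,0xd5) → 13
  i=5: sub(0xa9,0xf8) → 65457
  i=6: sub(0x8b,0x20) → 107
  i=7: tail/zero → 0

vd = [26, 65, 42, 0, 13, 65457, 107, 0]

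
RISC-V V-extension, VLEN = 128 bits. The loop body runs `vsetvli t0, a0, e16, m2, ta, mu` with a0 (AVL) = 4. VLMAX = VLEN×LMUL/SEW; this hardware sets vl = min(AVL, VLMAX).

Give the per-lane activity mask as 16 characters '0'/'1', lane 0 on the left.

predicate = 1111000000000000

VLMAX = VLEN×LMUL/SEW = 128×2/16 = 16
vl ← min(4, 16) = 4
bits (lane 0 leftmost): 1111000000000000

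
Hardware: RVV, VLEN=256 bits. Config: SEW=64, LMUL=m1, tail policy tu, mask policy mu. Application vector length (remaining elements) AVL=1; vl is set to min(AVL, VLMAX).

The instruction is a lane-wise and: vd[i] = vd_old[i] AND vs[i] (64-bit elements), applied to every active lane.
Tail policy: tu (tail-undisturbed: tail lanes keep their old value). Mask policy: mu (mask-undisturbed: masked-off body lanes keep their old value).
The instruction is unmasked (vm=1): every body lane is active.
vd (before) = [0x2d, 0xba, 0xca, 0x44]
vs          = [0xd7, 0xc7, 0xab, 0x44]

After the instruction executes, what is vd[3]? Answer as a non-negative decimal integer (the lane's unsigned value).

VLMAX = (256 × 1) / 64 = 4 lanes
vl = min(AVL, VLMAX) = min(1, 4) = 1
lane  0: and(0x2d,0xd7) ⇒ 0x05
lane  1: tail/keep ⇒ 0xba
lane  2: tail/keep ⇒ 0xca
lane  3: tail/keep ⇒ 0x44

vd[3] = 68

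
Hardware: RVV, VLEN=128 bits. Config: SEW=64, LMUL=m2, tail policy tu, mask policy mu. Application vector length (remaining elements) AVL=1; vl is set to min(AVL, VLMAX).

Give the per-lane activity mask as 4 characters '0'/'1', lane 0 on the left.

predicate = 1000

lanes per group: 128·2/64 = 4
vl = min(AVL, VLMAX) = min(1, 4) = 1
bits (lane 0 leftmost): 1000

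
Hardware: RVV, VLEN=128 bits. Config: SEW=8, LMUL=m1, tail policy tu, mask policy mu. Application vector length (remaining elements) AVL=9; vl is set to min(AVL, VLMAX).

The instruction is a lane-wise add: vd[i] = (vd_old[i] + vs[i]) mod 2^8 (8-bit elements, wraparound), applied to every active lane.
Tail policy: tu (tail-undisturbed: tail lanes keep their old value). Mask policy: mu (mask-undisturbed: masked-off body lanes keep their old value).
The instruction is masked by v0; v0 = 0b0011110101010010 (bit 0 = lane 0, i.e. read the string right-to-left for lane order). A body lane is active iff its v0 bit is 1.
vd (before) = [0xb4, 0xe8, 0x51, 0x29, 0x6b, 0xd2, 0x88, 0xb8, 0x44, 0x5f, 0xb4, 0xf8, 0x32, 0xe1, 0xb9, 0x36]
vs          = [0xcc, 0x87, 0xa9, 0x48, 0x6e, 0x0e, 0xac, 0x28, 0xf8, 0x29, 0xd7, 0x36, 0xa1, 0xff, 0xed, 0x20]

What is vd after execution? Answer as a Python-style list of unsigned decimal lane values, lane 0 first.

VLMAX = (128 × 1) / 8 = 16 lanes
AVL=9 ≤ VLMAX=16, so vl = 9
  i=0: mask-off/keep → 180
  i=1: add(0xe8,0x87) → 111
  i=2: mask-off/keep → 81
  i=3: mask-off/keep → 41
  i=4: add(0x6b,0x6e) → 217
  i=5: mask-off/keep → 210
  i=6: add(0x88,0xac) → 52
  i=7: mask-off/keep → 184
  i=8: add(0x44,0xf8) → 60
  i=9: tail/keep → 95
  i=10: tail/keep → 180
  i=11: tail/keep → 248
  i=12: tail/keep → 50
  i=13: tail/keep → 225
  i=14: tail/keep → 185
  i=15: tail/keep → 54

vd = [180, 111, 81, 41, 217, 210, 52, 184, 60, 95, 180, 248, 50, 225, 185, 54]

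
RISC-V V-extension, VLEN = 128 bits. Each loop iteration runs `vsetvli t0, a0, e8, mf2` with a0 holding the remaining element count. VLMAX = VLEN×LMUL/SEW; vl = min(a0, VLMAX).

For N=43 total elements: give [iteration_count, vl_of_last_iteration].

lanes per group: 128·1/2/8 = 8
N=43: ⌈43/8⌉ = 6 iters; last vl = 43 − 5×8 = 3

[iterations, last_vl] = [6, 3]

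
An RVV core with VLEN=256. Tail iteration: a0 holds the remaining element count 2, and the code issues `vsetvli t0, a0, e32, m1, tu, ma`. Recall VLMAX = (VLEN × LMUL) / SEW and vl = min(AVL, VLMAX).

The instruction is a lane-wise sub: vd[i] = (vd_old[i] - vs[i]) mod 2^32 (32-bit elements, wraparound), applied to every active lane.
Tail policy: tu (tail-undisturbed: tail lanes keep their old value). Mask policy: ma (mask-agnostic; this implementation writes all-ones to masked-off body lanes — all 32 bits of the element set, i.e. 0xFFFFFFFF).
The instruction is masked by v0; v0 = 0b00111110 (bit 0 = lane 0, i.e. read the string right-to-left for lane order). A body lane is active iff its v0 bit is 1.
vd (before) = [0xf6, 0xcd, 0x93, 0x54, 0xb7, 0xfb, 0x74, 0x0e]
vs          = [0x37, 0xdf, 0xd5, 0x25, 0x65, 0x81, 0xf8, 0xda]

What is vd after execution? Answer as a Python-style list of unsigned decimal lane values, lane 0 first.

VLMAX = VLEN×LMUL/SEW = 256×1/32 = 8
vl = min(AVL, VLMAX) = min(2, 8) = 2
vd[0] mask-off/ones -> 0xffffffff
vd[1] sub(0xcd,0xdf) -> 0xffffffee
vd[2] tail/keep -> 0x93
vd[3] tail/keep -> 0x54
vd[4] tail/keep -> 0xb7
vd[5] tail/keep -> 0xfb
vd[6] tail/keep -> 0x74
vd[7] tail/keep -> 0x0e

vd = [4294967295, 4294967278, 147, 84, 183, 251, 116, 14]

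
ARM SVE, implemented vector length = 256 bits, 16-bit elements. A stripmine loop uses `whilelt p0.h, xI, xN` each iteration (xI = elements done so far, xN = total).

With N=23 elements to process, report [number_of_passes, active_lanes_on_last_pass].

lane count: 256 div 16 = 16
iterations = ceil(23/16) = 2; final-pass vl = 7

[iterations, last_vl] = [2, 7]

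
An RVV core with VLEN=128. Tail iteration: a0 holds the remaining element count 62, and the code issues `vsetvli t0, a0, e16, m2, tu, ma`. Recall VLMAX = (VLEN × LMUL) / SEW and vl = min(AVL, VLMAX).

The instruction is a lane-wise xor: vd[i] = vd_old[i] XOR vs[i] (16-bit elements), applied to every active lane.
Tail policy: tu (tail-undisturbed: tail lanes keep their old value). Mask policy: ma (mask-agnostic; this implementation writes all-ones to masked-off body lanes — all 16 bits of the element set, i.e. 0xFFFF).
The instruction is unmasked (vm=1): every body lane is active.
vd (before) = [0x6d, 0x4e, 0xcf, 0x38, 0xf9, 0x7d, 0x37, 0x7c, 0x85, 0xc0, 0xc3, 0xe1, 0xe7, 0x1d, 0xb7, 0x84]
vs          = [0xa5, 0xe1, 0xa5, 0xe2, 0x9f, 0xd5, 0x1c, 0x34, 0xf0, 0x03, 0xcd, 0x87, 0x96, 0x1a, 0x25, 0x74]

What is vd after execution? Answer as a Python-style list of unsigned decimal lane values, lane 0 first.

vd = [200, 175, 106, 218, 102, 168, 43, 72, 117, 195, 14, 102, 113, 7, 146, 240]

lanes per group: 128·2/16 = 16
AVL=62 > VLMAX=16, so vl = 16
lane  0: xor(0x6d,0xa5) ⇒ 0xc8
lane  1: xor(0x4e,0xe1) ⇒ 0xaf
lane  2: xor(0xcf,0xa5) ⇒ 0x6a
lane  3: xor(0x38,0xe2) ⇒ 0xda
lane  4: xor(0xf9,0x9f) ⇒ 0x66
lane  5: xor(0x7d,0xd5) ⇒ 0xa8
lane  6: xor(0x37,0x1c) ⇒ 0x2b
lane  7: xor(0x7c,0x34) ⇒ 0x48
lane  8: xor(0x85,0xf0) ⇒ 0x75
lane  9: xor(0xc0,0x03) ⇒ 0xc3
lane 10: xor(0xc3,0xcd) ⇒ 0x0e
lane 11: xor(0xe1,0x87) ⇒ 0x66
lane 12: xor(0xe7,0x96) ⇒ 0x71
lane 13: xor(0x1d,0x1a) ⇒ 0x07
lane 14: xor(0xb7,0x25) ⇒ 0x92
lane 15: xor(0x84,0x74) ⇒ 0xf0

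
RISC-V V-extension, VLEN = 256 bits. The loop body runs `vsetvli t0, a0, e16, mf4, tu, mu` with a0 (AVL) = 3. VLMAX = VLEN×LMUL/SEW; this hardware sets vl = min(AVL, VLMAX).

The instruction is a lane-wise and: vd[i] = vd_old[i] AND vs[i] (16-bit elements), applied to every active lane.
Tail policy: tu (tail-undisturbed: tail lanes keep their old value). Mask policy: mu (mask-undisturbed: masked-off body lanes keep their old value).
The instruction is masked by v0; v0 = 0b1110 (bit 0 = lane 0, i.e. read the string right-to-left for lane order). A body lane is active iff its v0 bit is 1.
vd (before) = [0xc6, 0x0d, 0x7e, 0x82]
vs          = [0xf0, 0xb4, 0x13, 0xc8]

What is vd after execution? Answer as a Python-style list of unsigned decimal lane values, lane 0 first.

vd = [198, 4, 18, 130]

lanes per group: 256·1/4/16 = 4
vl = min(AVL, VLMAX) = min(3, 4) = 3
[0] mask-off/keep = 0xc6
[1] and(0x0d,0xb4) = 0x04
[2] and(0x7e,0x13) = 0x12
[3] tail/keep = 0x82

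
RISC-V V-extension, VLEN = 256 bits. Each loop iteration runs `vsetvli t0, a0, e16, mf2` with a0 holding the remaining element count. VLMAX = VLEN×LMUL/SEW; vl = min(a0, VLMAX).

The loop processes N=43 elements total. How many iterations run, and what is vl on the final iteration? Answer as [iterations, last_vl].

[iterations, last_vl] = [6, 3]

VLMAX = VLEN×LMUL/SEW = 256×1/2/16 = 8
iterations = ceil(43/8) = 6; final-pass vl = 3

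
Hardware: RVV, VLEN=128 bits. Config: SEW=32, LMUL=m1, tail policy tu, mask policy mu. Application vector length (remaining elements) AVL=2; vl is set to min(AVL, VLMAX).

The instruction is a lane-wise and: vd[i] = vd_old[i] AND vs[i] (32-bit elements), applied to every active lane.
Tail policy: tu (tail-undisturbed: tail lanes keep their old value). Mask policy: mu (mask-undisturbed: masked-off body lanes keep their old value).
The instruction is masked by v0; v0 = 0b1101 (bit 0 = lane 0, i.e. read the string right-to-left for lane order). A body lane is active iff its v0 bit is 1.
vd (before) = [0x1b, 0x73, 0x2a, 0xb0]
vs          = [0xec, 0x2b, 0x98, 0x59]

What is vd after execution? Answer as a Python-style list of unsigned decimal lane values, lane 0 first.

VLMAX = VLEN×LMUL/SEW = 128×1/32 = 4
AVL=2 ≤ VLMAX=4, so vl = 2
  i=0: and(0x1b,0xec) → 8
  i=1: mask-off/keep → 115
  i=2: tail/keep → 42
  i=3: tail/keep → 176

vd = [8, 115, 42, 176]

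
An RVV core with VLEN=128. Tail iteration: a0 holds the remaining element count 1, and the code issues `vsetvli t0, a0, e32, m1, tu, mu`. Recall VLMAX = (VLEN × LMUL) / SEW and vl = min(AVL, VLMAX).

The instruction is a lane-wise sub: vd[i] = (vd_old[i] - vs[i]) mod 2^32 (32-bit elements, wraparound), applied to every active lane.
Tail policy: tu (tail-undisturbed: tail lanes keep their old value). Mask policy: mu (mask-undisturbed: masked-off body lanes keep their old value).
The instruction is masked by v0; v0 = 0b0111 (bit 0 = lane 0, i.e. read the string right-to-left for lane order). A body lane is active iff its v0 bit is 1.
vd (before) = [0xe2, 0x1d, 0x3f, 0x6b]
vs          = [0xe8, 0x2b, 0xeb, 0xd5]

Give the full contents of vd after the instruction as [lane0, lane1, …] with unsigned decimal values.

VLMAX = (128 × 1) / 32 = 4 lanes
vl ← min(1, 4) = 1
  i=0: sub(0xe2,0xe8) → 4294967290
  i=1: tail/keep → 29
  i=2: tail/keep → 63
  i=3: tail/keep → 107

vd = [4294967290, 29, 63, 107]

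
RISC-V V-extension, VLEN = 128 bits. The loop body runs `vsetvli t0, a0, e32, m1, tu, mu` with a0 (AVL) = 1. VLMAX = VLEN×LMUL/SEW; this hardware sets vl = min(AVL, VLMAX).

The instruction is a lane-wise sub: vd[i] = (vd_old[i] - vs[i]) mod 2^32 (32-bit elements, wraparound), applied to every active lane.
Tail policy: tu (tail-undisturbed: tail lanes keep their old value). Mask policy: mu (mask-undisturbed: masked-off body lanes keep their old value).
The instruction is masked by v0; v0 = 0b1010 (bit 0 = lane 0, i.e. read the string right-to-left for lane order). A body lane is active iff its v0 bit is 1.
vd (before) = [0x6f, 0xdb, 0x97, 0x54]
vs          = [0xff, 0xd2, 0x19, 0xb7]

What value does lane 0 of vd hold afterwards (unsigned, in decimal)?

vd[0] = 111

VLMAX = (128 × 1) / 32 = 4 lanes
vl = min(AVL, VLMAX) = min(1, 4) = 1
[0] mask-off/keep = 0x6f
[1] tail/keep = 0xdb
[2] tail/keep = 0x97
[3] tail/keep = 0x54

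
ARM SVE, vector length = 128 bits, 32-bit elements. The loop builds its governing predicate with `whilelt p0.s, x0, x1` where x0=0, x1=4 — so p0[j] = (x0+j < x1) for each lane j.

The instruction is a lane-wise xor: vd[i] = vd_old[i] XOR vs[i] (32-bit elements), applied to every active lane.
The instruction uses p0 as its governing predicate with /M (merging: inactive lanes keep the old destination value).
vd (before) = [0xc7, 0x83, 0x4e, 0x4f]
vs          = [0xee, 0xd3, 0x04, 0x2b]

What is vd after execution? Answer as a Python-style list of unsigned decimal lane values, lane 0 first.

lane count: 128 div 32 = 4
active while 0+j < 4, i.e. j ∈ [0,4) capped at 4 ⇒ 4
lane  0: xor(0xc7,0xee) ⇒ 0x29
lane  1: xor(0x83,0xd3) ⇒ 0x50
lane  2: xor(0x4e,0x04) ⇒ 0x4a
lane  3: xor(0x4f,0x2b) ⇒ 0x64

vd = [41, 80, 74, 100]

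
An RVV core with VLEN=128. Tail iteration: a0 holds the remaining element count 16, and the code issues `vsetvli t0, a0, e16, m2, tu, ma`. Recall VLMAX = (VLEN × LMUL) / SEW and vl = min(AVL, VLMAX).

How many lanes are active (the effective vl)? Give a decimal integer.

lanes per group: 128·2/16 = 16
vl = min(AVL, VLMAX) = min(16, 16) = 16

vl = 16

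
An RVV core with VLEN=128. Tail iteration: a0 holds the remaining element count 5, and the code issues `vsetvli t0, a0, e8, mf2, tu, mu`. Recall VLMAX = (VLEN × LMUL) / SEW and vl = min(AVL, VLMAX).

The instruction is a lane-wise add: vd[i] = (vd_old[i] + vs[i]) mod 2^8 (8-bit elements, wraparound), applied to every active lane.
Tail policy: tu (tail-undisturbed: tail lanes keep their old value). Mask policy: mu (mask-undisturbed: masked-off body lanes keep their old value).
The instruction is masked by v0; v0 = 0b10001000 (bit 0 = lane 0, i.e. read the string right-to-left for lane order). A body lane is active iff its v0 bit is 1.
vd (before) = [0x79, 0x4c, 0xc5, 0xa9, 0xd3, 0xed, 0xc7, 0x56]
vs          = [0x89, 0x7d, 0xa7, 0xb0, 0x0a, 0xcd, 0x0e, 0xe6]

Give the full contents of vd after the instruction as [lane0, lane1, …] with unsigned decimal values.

VLMAX = VLEN×LMUL/SEW = 128×1/2/8 = 8
vl ← min(5, 8) = 5
  i=0: mask-off/keep → 121
  i=1: mask-off/keep → 76
  i=2: mask-off/keep → 197
  i=3: add(0xa9,0xb0) → 89
  i=4: mask-off/keep → 211
  i=5: tail/keep → 237
  i=6: tail/keep → 199
  i=7: tail/keep → 86

vd = [121, 76, 197, 89, 211, 237, 199, 86]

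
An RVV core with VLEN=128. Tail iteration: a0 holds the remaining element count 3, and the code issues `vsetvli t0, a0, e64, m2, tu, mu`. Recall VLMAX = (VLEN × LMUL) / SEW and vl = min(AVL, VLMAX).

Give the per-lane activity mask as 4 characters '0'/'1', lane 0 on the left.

VLMAX = (128 × 2) / 64 = 4 lanes
vl = min(AVL, VLMAX) = min(3, 4) = 3
bits (lane 0 leftmost): 1110

predicate = 1110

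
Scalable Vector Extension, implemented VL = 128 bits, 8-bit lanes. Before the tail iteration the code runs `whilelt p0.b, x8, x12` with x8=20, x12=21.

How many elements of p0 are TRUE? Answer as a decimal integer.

vl = 1

128-bit reg / 8-bit elem → 16 lanes
p0[j] = (20+j < 21); true for j=0..0 → 1 lanes set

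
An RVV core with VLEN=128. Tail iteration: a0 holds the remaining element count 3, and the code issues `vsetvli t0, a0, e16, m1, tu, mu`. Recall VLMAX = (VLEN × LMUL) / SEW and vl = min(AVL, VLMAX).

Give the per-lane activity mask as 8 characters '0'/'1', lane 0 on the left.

VLMAX = VLEN×LMUL/SEW = 128×1/16 = 8
AVL=3 ≤ VLMAX=8, so vl = 3
bits (lane 0 leftmost): 11100000

predicate = 11100000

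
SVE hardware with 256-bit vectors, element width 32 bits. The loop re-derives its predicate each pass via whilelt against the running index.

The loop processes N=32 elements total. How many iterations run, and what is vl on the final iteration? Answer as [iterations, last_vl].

[iterations, last_vl] = [4, 8]

256-bit reg / 32-bit elem → 8 lanes
iterations = ceil(32/8) = 4; final-pass vl = 8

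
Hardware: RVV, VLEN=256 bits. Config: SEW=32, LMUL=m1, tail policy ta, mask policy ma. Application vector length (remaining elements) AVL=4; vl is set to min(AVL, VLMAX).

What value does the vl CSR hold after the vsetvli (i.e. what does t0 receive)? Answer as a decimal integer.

VLMAX = VLEN×LMUL/SEW = 256×1/32 = 8
vl ← min(4, 8) = 4

vl = 4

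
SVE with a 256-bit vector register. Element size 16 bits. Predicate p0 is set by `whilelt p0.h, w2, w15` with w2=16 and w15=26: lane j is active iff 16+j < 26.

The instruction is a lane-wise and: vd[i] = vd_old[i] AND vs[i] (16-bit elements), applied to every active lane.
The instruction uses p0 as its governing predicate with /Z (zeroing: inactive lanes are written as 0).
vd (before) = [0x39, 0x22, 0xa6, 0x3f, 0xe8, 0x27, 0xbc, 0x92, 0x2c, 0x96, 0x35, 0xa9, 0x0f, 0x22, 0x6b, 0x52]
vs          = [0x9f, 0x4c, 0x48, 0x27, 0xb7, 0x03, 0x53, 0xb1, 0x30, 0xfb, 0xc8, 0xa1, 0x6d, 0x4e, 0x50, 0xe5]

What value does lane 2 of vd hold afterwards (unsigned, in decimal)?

lane count: 256 div 16 = 16
whilelt: lane j active iff 16+j < 26 → j < 10 → 10 active
vd[0] and(0x39,0x9f) -> 0x19
vd[1] and(0x22,0x4c) -> 0x00
vd[2] and(0xa6,0x48) -> 0x00
vd[3] and(0x3f,0x27) -> 0x27
vd[4] and(0xe8,0xb7) -> 0xa0
vd[5] and(0x27,0x03) -> 0x03
vd[6] and(0xbc,0x53) -> 0x10
vd[7] and(0x92,0xb1) -> 0x90
vd[8] and(0x2c,0x30) -> 0x20
vd[9] and(0x96,0xfb) -> 0x92
vd[10] tail/zero -> 0x00
vd[11] tail/zero -> 0x00
vd[12] tail/zero -> 0x00
vd[13] tail/zero -> 0x00
vd[14] tail/zero -> 0x00
vd[15] tail/zero -> 0x00

vd[2] = 0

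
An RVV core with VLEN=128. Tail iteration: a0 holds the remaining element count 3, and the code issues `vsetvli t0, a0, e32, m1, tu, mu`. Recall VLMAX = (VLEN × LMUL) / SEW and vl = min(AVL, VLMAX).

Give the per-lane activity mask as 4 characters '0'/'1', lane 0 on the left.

predicate = 1110

VLMAX = VLEN×LMUL/SEW = 128×1/32 = 4
vl = min(AVL, VLMAX) = min(3, 4) = 3
bits (lane 0 leftmost): 1110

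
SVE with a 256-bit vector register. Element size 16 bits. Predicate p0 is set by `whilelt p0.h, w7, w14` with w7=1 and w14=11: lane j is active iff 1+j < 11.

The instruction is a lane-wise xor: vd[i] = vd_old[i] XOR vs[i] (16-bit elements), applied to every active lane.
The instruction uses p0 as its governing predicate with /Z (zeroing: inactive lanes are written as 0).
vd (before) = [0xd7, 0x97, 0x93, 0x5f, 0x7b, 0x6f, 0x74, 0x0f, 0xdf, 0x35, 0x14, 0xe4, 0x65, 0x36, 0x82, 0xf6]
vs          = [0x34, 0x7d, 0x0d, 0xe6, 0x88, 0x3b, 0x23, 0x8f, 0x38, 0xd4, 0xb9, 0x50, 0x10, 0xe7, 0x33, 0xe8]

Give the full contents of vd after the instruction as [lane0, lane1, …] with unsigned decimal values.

lane count: 256 div 16 = 16
whilelt: lane j active iff 1+j < 11 → j < 10 → 10 active
vd[0] xor(0xd7,0x34) -> 0xe3
vd[1] xor(0x97,0x7d) -> 0xea
vd[2] xor(0x93,0x0d) -> 0x9e
vd[3] xor(0x5f,0xe6) -> 0xb9
vd[4] xor(0x7b,0x88) -> 0xf3
vd[5] xor(0x6f,0x3b) -> 0x54
vd[6] xor(0x74,0x23) -> 0x57
vd[7] xor(0x0f,0x8f) -> 0x80
vd[8] xor(0xdf,0x38) -> 0xe7
vd[9] xor(0x35,0xd4) -> 0xe1
vd[10] tail/zero -> 0x00
vd[11] tail/zero -> 0x00
vd[12] tail/zero -> 0x00
vd[13] tail/zero -> 0x00
vd[14] tail/zero -> 0x00
vd[15] tail/zero -> 0x00

vd = [227, 234, 158, 185, 243, 84, 87, 128, 231, 225, 0, 0, 0, 0, 0, 0]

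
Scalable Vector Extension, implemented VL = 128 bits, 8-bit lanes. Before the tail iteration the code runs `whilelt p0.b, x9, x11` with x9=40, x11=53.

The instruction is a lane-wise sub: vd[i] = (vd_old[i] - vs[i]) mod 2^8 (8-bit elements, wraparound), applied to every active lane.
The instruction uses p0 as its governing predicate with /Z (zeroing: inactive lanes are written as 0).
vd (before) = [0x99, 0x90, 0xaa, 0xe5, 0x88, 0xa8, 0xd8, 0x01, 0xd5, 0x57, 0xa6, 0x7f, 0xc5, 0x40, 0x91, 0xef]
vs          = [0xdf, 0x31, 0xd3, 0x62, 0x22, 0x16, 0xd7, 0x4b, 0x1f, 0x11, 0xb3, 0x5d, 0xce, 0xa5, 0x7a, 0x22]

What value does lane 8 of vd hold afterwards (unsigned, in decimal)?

register lanes = 128/8 = 16
p0[j] = (40+j < 53); true for j=0..12 → 13 lanes set
lane  0: sub(0x99,0xdf) ⇒ 0xba
lane  1: sub(0x90,0x31) ⇒ 0x5f
lane  2: sub(0xaa,0xd3) ⇒ 0xd7
lane  3: sub(0xe5,0x62) ⇒ 0x83
lane  4: sub(0x88,0x22) ⇒ 0x66
lane  5: sub(0xa8,0x16) ⇒ 0x92
lane  6: sub(0xd8,0xd7) ⇒ 0x01
lane  7: sub(0x01,0x4b) ⇒ 0xb6
lane  8: sub(0xd5,0x1f) ⇒ 0xb6
lane  9: sub(0x57,0x11) ⇒ 0x46
lane 10: sub(0xa6,0xb3) ⇒ 0xf3
lane 11: sub(0x7f,0x5d) ⇒ 0x22
lane 12: sub(0xc5,0xce) ⇒ 0xf7
lane 13: tail/zero ⇒ 0x00
lane 14: tail/zero ⇒ 0x00
lane 15: tail/zero ⇒ 0x00

vd[8] = 182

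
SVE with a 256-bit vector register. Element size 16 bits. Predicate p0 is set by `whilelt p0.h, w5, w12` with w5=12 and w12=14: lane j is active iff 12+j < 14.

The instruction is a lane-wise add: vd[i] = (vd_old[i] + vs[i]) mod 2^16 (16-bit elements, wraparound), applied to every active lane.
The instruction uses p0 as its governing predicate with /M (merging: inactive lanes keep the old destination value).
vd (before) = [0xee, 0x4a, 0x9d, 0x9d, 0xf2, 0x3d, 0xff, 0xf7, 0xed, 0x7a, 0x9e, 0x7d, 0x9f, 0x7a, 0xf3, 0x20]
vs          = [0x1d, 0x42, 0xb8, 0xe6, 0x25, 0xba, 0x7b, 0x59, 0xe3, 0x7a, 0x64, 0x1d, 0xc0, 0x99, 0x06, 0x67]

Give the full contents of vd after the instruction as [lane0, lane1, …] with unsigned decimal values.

lane count: 256 div 16 = 16
active while 12+j < 14, i.e. j ∈ [0,2) capped at 16 ⇒ 2
lane  0: add(0xee,0x1d) ⇒ 0x10b
lane  1: add(0x4a,0x42) ⇒ 0x8c
lane  2: tail/keep ⇒ 0x9d
lane  3: tail/keep ⇒ 0x9d
lane  4: tail/keep ⇒ 0xf2
lane  5: tail/keep ⇒ 0x3d
lane  6: tail/keep ⇒ 0xff
lane  7: tail/keep ⇒ 0xf7
lane  8: tail/keep ⇒ 0xed
lane  9: tail/keep ⇒ 0x7a
lane 10: tail/keep ⇒ 0x9e
lane 11: tail/keep ⇒ 0x7d
lane 12: tail/keep ⇒ 0x9f
lane 13: tail/keep ⇒ 0x7a
lane 14: tail/keep ⇒ 0xf3
lane 15: tail/keep ⇒ 0x20

vd = [267, 140, 157, 157, 242, 61, 255, 247, 237, 122, 158, 125, 159, 122, 243, 32]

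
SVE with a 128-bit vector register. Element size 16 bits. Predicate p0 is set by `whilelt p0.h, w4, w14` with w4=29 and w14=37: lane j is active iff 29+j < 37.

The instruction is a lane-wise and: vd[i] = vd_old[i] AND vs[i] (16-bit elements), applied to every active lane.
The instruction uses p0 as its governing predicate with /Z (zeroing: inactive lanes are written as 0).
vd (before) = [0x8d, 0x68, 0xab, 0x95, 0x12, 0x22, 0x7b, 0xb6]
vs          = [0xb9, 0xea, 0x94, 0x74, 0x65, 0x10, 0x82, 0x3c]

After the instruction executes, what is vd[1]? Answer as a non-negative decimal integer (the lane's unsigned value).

register lanes = 128/16 = 8
p0[j] = (29+j < 37); true for j=0..7 → 8 lanes set
  i=0: and(0x8d,0xb9) → 137
  i=1: and(0x68,0xea) → 104
  i=2: and(0xab,0x94) → 128
  i=3: and(0x95,0x74) → 20
  i=4: and(0x12,0x65) → 0
  i=5: and(0x22,0x10) → 0
  i=6: and(0x7b,0x82) → 2
  i=7: and(0xb6,0x3c) → 52

vd[1] = 104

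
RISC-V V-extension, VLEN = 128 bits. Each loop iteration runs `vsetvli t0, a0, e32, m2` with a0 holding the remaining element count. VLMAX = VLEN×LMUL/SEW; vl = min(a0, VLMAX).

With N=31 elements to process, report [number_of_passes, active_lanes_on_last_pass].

lanes per group: 128·2/32 = 8
iterations = ceil(31/8) = 4; final-pass vl = 7

[iterations, last_vl] = [4, 7]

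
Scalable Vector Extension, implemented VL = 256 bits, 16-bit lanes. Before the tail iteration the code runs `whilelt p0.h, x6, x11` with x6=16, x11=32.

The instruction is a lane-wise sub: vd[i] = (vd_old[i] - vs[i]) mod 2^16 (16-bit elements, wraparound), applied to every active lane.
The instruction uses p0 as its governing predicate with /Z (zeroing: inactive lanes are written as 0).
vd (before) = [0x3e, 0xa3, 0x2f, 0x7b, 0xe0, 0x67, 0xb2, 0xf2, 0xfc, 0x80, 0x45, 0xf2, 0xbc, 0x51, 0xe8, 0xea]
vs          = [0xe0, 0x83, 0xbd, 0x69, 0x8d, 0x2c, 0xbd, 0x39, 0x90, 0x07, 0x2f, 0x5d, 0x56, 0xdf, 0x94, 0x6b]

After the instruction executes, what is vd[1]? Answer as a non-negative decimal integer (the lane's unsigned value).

lane count: 256 div 16 = 16
whilelt: lane j active iff 16+j < 32 → j < 16 → 16 active
[0] sub(0x3e,0xe0) = 0xff5e
[1] sub(0xa3,0x83) = 0x20
[2] sub(0x2f,0xbd) = 0xff72
[3] sub(0x7b,0x69) = 0x12
[4] sub(0xe0,0x8d) = 0x53
[5] sub(0x67,0x2c) = 0x3b
[6] sub(0xb2,0xbd) = 0xfff5
[7] sub(0xf2,0x39) = 0xb9
[8] sub(0xfc,0x90) = 0x6c
[9] sub(0x80,0x07) = 0x79
[10] sub(0x45,0x2f) = 0x16
[11] sub(0xf2,0x5d) = 0x95
[12] sub(0xbc,0x56) = 0x66
[13] sub(0x51,0xdf) = 0xff72
[14] sub(0xe8,0x94) = 0x54
[15] sub(0xea,0x6b) = 0x7f

vd[1] = 32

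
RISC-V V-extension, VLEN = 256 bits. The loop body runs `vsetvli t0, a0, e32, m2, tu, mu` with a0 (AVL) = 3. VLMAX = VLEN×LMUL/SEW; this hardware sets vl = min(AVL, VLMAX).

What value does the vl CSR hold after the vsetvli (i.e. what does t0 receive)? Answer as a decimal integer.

vl = 3

lanes per group: 256·2/32 = 16
vl = min(AVL, VLMAX) = min(3, 16) = 3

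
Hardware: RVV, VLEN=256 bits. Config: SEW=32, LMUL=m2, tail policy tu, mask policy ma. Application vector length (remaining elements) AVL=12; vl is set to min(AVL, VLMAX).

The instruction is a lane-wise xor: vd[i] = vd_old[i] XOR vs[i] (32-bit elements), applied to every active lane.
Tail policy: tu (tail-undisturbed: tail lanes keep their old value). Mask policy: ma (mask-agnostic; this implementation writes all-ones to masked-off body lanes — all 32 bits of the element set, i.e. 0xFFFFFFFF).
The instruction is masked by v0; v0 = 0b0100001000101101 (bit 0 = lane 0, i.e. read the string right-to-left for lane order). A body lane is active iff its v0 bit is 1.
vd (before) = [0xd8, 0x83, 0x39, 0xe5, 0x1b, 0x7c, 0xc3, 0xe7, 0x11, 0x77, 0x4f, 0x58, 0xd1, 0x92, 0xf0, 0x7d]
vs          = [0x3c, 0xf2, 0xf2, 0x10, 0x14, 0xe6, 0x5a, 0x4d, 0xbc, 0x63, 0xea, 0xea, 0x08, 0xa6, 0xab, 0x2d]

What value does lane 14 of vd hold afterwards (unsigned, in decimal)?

vd[14] = 240

VLMAX = (256 × 2) / 32 = 16 lanes
vl ← min(12, 16) = 12
[0] xor(0xd8,0x3c) = 0xe4
[1] mask-off/ones = 0xffffffff
[2] xor(0x39,0xf2) = 0xcb
[3] xor(0xe5,0x10) = 0xf5
[4] mask-off/ones = 0xffffffff
[5] xor(0x7c,0xe6) = 0x9a
[6] mask-off/ones = 0xffffffff
[7] mask-off/ones = 0xffffffff
[8] mask-off/ones = 0xffffffff
[9] xor(0x77,0x63) = 0x14
[10] mask-off/ones = 0xffffffff
[11] mask-off/ones = 0xffffffff
[12] tail/keep = 0xd1
[13] tail/keep = 0x92
[14] tail/keep = 0xf0
[15] tail/keep = 0x7d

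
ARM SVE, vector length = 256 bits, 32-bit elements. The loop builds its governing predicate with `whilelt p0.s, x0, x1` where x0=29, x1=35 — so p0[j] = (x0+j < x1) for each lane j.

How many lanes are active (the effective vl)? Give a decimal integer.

vl = 6

256-bit reg / 32-bit elem → 8 lanes
active while 29+j < 35, i.e. j ∈ [0,6) capped at 8 ⇒ 6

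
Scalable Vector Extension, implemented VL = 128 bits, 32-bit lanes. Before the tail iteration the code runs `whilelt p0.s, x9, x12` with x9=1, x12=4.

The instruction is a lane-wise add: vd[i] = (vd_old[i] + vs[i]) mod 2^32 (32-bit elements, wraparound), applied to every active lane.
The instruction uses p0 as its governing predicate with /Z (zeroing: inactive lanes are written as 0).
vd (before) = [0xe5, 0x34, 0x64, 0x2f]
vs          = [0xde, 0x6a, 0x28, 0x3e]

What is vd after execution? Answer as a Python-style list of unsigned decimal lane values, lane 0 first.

vd = [451, 158, 140, 0]

register lanes = 128/32 = 4
whilelt: lane j active iff 1+j < 4 → j < 3 → 3 active
vd[0] add(0xe5,0xde) -> 0x1c3
vd[1] add(0x34,0x6a) -> 0x9e
vd[2] add(0x64,0x28) -> 0x8c
vd[3] tail/zero -> 0x00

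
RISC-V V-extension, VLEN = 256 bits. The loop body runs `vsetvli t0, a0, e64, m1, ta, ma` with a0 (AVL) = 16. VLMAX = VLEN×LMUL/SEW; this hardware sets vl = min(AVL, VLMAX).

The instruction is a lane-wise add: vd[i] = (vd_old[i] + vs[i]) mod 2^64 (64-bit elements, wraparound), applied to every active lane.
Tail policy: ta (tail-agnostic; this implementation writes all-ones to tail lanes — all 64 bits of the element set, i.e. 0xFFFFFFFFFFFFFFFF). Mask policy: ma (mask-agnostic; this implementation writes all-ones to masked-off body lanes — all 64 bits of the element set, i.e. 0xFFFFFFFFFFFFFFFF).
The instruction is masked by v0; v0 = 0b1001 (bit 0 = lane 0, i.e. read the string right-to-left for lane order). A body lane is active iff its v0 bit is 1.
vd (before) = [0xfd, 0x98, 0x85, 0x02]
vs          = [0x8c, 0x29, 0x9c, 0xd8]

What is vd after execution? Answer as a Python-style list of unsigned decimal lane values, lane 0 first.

vd = [393, 18446744073709551615, 18446744073709551615, 218]

VLMAX = VLEN×LMUL/SEW = 256×1/64 = 4
vl ← min(16, 4) = 4
[0] add(0xfd,0x8c) = 0x189
[1] mask-off/ones = 0xffffffffffffffff
[2] mask-off/ones = 0xffffffffffffffff
[3] add(0x02,0xd8) = 0xda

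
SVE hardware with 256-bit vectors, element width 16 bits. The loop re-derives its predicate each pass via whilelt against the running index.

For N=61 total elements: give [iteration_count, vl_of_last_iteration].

[iterations, last_vl] = [4, 13]

256-bit reg / 16-bit elem → 16 lanes
61 elements at 16/iter → 4 passes, remainder 13 on the last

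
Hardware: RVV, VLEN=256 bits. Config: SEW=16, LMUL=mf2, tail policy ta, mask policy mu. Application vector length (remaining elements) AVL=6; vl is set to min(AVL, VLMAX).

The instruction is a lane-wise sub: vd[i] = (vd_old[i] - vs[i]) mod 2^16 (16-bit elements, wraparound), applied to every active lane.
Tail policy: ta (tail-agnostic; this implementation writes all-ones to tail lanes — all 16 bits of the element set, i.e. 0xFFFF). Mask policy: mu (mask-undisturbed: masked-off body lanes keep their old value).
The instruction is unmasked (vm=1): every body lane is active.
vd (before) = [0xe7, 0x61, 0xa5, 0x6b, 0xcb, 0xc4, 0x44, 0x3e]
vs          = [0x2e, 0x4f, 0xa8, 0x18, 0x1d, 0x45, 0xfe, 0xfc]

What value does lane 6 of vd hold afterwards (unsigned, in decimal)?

vd[6] = 65535

lanes per group: 256·1/2/16 = 8
AVL=6 ≤ VLMAX=8, so vl = 6
[0] sub(0xe7,0x2e) = 0xb9
[1] sub(0x61,0x4f) = 0x12
[2] sub(0xa5,0xa8) = 0xfffd
[3] sub(0x6b,0x18) = 0x53
[4] sub(0xcb,0x1d) = 0xae
[5] sub(0xc4,0x45) = 0x7f
[6] tail/ones = 0xffff
[7] tail/ones = 0xffff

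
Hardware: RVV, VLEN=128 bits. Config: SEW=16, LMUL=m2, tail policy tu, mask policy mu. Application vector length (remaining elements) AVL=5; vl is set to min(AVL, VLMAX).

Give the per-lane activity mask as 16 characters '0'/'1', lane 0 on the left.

lanes per group: 128·2/16 = 16
vl ← min(5, 16) = 5
bits (lane 0 leftmost): 1111100000000000

predicate = 1111100000000000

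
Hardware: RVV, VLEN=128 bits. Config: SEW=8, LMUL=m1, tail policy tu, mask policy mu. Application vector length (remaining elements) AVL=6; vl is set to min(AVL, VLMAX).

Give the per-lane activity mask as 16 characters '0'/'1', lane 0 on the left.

lanes per group: 128·1/8 = 16
AVL=6 ≤ VLMAX=16, so vl = 6
bits (lane 0 leftmost): 1111110000000000

predicate = 1111110000000000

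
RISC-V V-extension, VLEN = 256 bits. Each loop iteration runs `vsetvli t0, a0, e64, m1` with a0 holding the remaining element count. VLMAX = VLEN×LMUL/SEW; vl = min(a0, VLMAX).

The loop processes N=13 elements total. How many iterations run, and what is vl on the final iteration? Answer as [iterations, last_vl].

VLMAX = VLEN×LMUL/SEW = 256×1/64 = 4
13 elements at 4/iter → 4 passes, remainder 1 on the last

[iterations, last_vl] = [4, 1]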